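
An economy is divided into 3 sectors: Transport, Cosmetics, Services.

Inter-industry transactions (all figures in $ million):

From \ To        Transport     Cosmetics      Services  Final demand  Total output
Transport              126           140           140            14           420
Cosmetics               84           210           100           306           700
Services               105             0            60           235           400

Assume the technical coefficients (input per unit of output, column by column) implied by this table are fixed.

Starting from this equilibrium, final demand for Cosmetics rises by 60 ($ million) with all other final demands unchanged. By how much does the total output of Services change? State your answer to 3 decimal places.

Technical coefficients a_ij = z_ij / X_j:
  a_11 = 126/420 = 0.30, a_21 = 84/420 = 0.20, a_31 = 105/420 = 0.25
  a_12 = 140/700 = 0.20, a_22 = 210/700 = 0.30, a_32 = 0/700 = 0.00
  a_13 = 140/400 = 0.35, a_23 = 100/400 = 0.25, a_33 = 60/400 = 0.15
I − A =
  [   0.70    -0.20    -0.35]
  [  -0.20     0.70    -0.25]
  [  -0.25     0.00     0.85]
Cofactors of I−A, C_ij = (−1)^(i+j)·(minor ij) (rows/columns in the sector order above):
  C_11 = (0.70)(0.85) − (-0.25)(0.00) = 0.5950
  C_12 = −[(-0.20)(0.85) − (-0.25)(-0.25)] = 0.2325
  C_13 = (-0.20)(0.00) − (0.70)(-0.25) = 0.1750
  C_21 = −[(-0.20)(0.85) − (-0.35)(0.00)] = 0.1700
  C_22 = (0.70)(0.85) − (-0.35)(-0.25) = 0.5075
  C_23 = −[(0.70)(0.00) − (-0.20)(-0.25)] = 0.0500
  C_31 = (-0.20)(-0.25) − (-0.35)(0.70) = 0.2950
  C_32 = −[(0.70)(-0.25) − (-0.35)(-0.20)] = 0.2450
  C_33 = (0.70)(0.70) − (-0.20)(-0.20) = 0.4500
det(I−A) = Σ_j (I−A)_1j·C_1j = (0.70)(0.5950) + (-0.20)(0.2325) + (-0.35)(0.1750) = 0.30875
adj(I−A) = Cᵀ =
  [ 0.5950   0.1700   0.2950]
  [ 0.2325   0.5075   0.2450]
  [ 0.1750   0.0500   0.4500]
(I − A)⁻¹ = adj(I−A) / det(I−A) ≈
  [   1.9271     0.5506     0.9555]
  [   0.7530     1.6437     0.7935]
  [   0.5668     0.1619     1.4575]
Δx = (I − A)⁻¹ Δd with Δd having +60 in the Cosmetics component and 0 elsewhere.
So Δx_3 = L_32 · (+60), where L_32 = adj(I−A)_32 / det(I−A) = 0.0500 / 0.30875.
Δx_3 = 0.0500 × (+60) / 0.30875 = 3.00 / 0.30875 ≈ 9.717.

Δx_3 = 9.717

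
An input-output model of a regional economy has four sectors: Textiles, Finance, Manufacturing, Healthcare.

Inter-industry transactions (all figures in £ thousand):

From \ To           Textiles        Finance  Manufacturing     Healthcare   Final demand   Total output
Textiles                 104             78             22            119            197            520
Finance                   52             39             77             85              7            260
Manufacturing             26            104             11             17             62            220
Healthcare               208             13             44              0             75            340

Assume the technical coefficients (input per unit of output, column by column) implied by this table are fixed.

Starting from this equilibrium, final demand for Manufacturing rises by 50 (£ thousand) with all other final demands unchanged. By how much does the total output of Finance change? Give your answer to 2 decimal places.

Δx_F = 46.40

Technical coefficients a_ij = z_ij / X_j:
  a_TT = 104/520 = 0.20, a_FT = 52/520 = 0.10, a_MT = 26/520 = 0.05, a_HT = 208/520 = 0.40
  a_TF = 78/260 = 0.30, a_FF = 39/260 = 0.15, a_MF = 104/260 = 0.40, a_HF = 13/260 = 0.05
  a_TM = 22/220 = 0.10, a_FM = 77/220 = 0.35, a_MM = 11/220 = 0.05, a_HM = 44/220 = 0.20
  a_TH = 119/340 = 0.35, a_FH = 85/340 = 0.25, a_MH = 17/340 = 0.05, a_HH = 0/340 = 0.00
I − A =
  [   0.80    -0.30    -0.10    -0.35]
  [  -0.10     0.85    -0.35    -0.25]
  [  -0.05    -0.40     0.95    -0.05]
  [  -0.40    -0.05    -0.20     1.00]
Compute the cofactors C_ij = (−1)^(i+j)·(3×3 minor ij) of I−A; the adjugate is their transpose:
adj(I−A) = Cᵀ =
  [ 0.626250   0.366875   0.269375   0.324375]
  [ 0.216000   0.608500   0.298000   0.242625]
  [ 0.139125   0.287875   0.489250   0.145125]
  [ 0.289125   0.234750   0.220500   0.492000]
det(I−A) = Σ_j (I−A)_1j·C_1j = (0.80)(0.626250) + (-0.30)(0.216000) + (-0.10)(0.139125) + (-0.35)(0.289125) = 0.32109375
(I − A)⁻¹ = adj(I−A) / det(I−A) ≈
  [   1.9504     1.1426     0.8389     1.0102]
  [   0.6727     1.8951     0.9281     0.7556]
  [   0.4333     0.8965     1.5237     0.4520]
  [   0.9004     0.7311     0.6867     1.5323]
Δx = (I − A)⁻¹ Δd with Δd having +50 in the Manufacturing component and 0 elsewhere.
So Δx_F = L_FM · (+50), where L_FM = adj(I−A)_FM / det(I−A) = 0.298000 / 0.32109375.
Δx_F = 0.298000 × (+50) / 0.32109375 = 14.90 / 0.32109375 ≈ 46.40.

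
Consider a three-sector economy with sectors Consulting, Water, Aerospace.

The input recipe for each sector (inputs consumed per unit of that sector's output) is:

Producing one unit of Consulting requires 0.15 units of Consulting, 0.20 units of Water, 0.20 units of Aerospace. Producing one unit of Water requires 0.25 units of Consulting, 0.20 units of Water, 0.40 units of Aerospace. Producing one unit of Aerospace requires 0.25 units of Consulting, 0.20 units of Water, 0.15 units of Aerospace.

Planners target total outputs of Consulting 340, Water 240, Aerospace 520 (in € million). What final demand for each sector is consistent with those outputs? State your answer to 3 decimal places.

I − A =
  [   0.85    -0.25    -0.25]
  [  -0.20     0.80    -0.20]
  [  -0.20    -0.40     0.85]
d = (I − A) x:
  d_C = (+0.85)·340 + (-0.25)·240 + (-0.25)·520 = 99.000
  d_W = (-0.20)·340 + (+0.80)·240 + (-0.20)·520 = 20.000
  d_A = (-0.20)·340 + (-0.40)·240 + (+0.85)·520 = 278.000

d_C = 99.000, d_W = 20.000, d_A = 278.000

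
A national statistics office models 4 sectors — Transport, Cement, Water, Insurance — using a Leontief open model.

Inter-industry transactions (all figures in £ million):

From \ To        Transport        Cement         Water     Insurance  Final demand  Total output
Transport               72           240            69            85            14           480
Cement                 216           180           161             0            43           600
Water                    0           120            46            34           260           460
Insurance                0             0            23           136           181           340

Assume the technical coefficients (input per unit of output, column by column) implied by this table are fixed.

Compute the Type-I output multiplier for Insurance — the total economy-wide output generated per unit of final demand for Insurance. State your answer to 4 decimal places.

Technical coefficients a_ij = z_ij / X_j:
  a_TT = 72/480 = 0.15, a_CT = 216/480 = 0.45, a_WT = 0/480 = 0.00, a_IT = 0/480 = 0.00
  a_TC = 240/600 = 0.40, a_CC = 180/600 = 0.30, a_WC = 120/600 = 0.20, a_IC = 0/600 = 0.00
  a_TW = 69/460 = 0.15, a_CW = 161/460 = 0.35, a_WW = 46/460 = 0.10, a_IW = 23/460 = 0.05
  a_TI = 85/340 = 0.25, a_CI = 0/340 = 0.00, a_WI = 34/340 = 0.10, a_II = 136/340 = 0.40
I − A =
  [   0.85    -0.40    -0.15    -0.25]
  [  -0.45     0.70    -0.35     0.00]
  [   0.00    -0.20     0.90    -0.10]
  [   0.00     0.00    -0.05     0.60]
Compute the cofactors C_ij = (−1)^(i+j)·(3×3 minor ij) of I−A; the adjugate is their transpose:
adj(I−A) = Cᵀ =
  [ 0.332500   0.234500   0.155750   0.164500]
  [ 0.240750   0.454750   0.224625   0.137750]
  [ 0.054000   0.102000   0.249000   0.064000]
  [ 0.004500   0.008500   0.020750   0.300500]
det(I−A) = Σ_j (I−A)_1j·C_1j = (0.85)(0.332500) + (-0.40)(0.240750) + (-0.15)(0.054000) + (-0.25)(0.004500) = 0.1771
(I − A)⁻¹ = adj(I−A) / det(I−A) ≈
  [   1.87747     1.32411     0.87945     0.92885]
  [   1.35940     2.56776     1.26835     0.77781]
  [   0.30491     0.57595     1.40599     0.36138]
  [   0.02541     0.04800     0.11717     1.69678]
The output multiplier for sector j is the column-j sum of the Leontief inverse (I − A)⁻¹ = adj(I−A) / det(I−A).
Column I of adj(I−A): (0.164500, 0.137750, 0.064000, 0.300500); det(I−A) = 0.1771.
m_I = (0.164500 + 0.137750 + 0.064000 + 0.300500) / 0.1771 = 0.66675 / 0.1771 ≈ 3.7648.

m_I = 3.7648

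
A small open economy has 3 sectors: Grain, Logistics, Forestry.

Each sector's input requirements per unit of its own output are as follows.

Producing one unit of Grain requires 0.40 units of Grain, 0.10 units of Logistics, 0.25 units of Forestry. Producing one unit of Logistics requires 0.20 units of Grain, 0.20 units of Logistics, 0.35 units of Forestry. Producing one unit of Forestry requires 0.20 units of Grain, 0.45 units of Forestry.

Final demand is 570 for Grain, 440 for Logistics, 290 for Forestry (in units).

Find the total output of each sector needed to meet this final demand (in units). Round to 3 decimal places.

x_G = 1827.184, x_L = 778.398, x_F = 1853.155

I − A =
  [   0.60    -0.20    -0.20]
  [  -0.10     0.80     0.00]
  [  -0.25    -0.35     0.55]
Cofactors of I−A, C_ij = (−1)^(i+j)·(minor ij) (rows/columns in the sector order above):
  C_11 = (0.80)(0.55) − (0.00)(-0.35) = 0.4400
  C_12 = −[(-0.10)(0.55) − (0.00)(-0.25)] = 0.0550
  C_13 = (-0.10)(-0.35) − (0.80)(-0.25) = 0.2350
  C_21 = −[(-0.20)(0.55) − (-0.20)(-0.35)] = 0.1800
  C_22 = (0.60)(0.55) − (-0.20)(-0.25) = 0.2800
  C_23 = −[(0.60)(-0.35) − (-0.20)(-0.25)] = 0.2600
  C_31 = (-0.20)(0.00) − (-0.20)(0.80) = 0.1600
  C_32 = −[(0.60)(0.00) − (-0.20)(-0.10)] = 0.0200
  C_33 = (0.60)(0.80) − (-0.20)(-0.10) = 0.4600
det(I−A) = Σ_j (I−A)_1j·C_1j = (0.60)(0.4400) + (-0.20)(0.0550) + (-0.20)(0.2350) = 0.2060
adj(I−A) = Cᵀ =
  [ 0.4400   0.1800   0.1600]
  [ 0.0550   0.2800   0.0200]
  [ 0.2350   0.2600   0.4600]
(I − A)⁻¹ = adj(I−A) / det(I−A) ≈
  [   2.1359     0.8738     0.7767]
  [   0.2670     1.3592     0.0971]
  [   1.1408     1.2621     2.2330]
x = (I − A)⁻¹ d = adj(I−A)·d / det(I−A), with det(I−A) = 0.2060:
  x_G = (0.4400·570 + 0.1800·440 + 0.1600·290) / 0.2060 = 376.40 / 0.2060 ≈ 1827.184
  x_L = (0.0550·570 + 0.2800·440 + 0.0200·290) / 0.2060 = 160.35 / 0.2060 ≈ 778.398
  x_F = (0.2350·570 + 0.2600·440 + 0.4600·290) / 0.2060 = 381.75 / 0.2060 ≈ 1853.155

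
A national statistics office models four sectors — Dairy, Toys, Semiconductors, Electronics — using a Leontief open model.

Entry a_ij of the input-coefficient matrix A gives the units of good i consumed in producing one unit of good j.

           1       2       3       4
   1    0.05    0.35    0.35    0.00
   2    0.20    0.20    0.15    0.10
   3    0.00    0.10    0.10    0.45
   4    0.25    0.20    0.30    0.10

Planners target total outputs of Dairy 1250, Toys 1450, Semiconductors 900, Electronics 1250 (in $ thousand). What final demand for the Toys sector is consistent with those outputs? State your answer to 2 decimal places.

d_2 = 650.00

I − A =
  [   0.95    -0.35    -0.35     0.00]
  [  -0.20     0.80    -0.15    -0.10]
  [   0.00    -0.10     0.90    -0.45]
  [  -0.25    -0.20    -0.30     0.90]
d = (I − A) x:
  d_1 = (+0.95)·1250 + (-0.35)·1450 + (-0.35)·900 + (+0.00)·1250 = 365.00
  d_2 = (-0.20)·1250 + (+0.80)·1450 + (-0.15)·900 + (-0.10)·1250 = 650.00
  d_3 = (+0.00)·1250 + (-0.10)·1450 + (+0.90)·900 + (-0.45)·1250 = 102.50
  d_4 = (-0.25)·1250 + (-0.20)·1450 + (-0.30)·900 + (+0.90)·1250 = 252.50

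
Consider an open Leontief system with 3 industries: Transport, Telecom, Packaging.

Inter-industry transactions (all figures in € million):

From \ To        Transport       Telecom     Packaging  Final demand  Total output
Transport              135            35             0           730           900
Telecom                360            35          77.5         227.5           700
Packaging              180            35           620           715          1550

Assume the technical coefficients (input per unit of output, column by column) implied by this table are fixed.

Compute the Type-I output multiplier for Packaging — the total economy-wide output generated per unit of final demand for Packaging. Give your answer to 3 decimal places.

Technical coefficients a_ij = z_ij / X_j:
  a_11 = 135/900 = 0.15, a_21 = 360/900 = 0.40, a_31 = 180/900 = 0.20
  a_12 = 35/700 = 0.05, a_22 = 35/700 = 0.05, a_32 = 35/700 = 0.05
  a_13 = 0/1550 = 0.00, a_23 = 77.5/1550 = 0.05, a_33 = 620/1550 = 0.40
I − A =
  [   0.85    -0.05     0.00]
  [  -0.40     0.95    -0.05]
  [  -0.20    -0.05     0.60]
Cofactors of I−A, C_ij = (−1)^(i+j)·(minor ij) (rows/columns in the sector order above):
  C_11 = (0.95)(0.60) − (-0.05)(-0.05) = 0.5675
  C_12 = −[(-0.40)(0.60) − (-0.05)(-0.20)] = 0.2500
  C_13 = (-0.40)(-0.05) − (0.95)(-0.20) = 0.2100
  C_21 = −[(-0.05)(0.60) − (0.00)(-0.05)] = 0.0300
  C_22 = (0.85)(0.60) − (0.00)(-0.20) = 0.5100
  C_23 = −[(0.85)(-0.05) − (-0.05)(-0.20)] = 0.0525
  C_31 = (-0.05)(-0.05) − (0.00)(0.95) = 0.0025
  C_32 = −[(0.85)(-0.05) − (0.00)(-0.40)] = 0.0425
  C_33 = (0.85)(0.95) − (-0.05)(-0.40) = 0.7875
det(I−A) = Σ_j (I−A)_1j·C_1j = (0.85)(0.5675) + (-0.05)(0.2500) + (0.00)(0.2100) = 0.469875
adj(I−A) = Cᵀ =
  [ 0.5675   0.0300   0.0025]
  [ 0.2500   0.5100   0.0425]
  [ 0.2100   0.0525   0.7875]
(I − A)⁻¹ = adj(I−A) / det(I−A) ≈
  [   1.2078     0.0638     0.0053]
  [   0.5321     1.0854     0.0904]
  [   0.4469     0.1117     1.6760]
The output multiplier for sector j is the column-j sum of the Leontief inverse (I − A)⁻¹ = adj(I−A) / det(I−A).
Column 3 of adj(I−A): (0.0025, 0.0425, 0.7875); det(I−A) = 0.469875.
m_3 = (0.0025 + 0.0425 + 0.7875) / 0.469875 = 0.8325 / 0.469875 ≈ 1.772.

m_3 = 1.772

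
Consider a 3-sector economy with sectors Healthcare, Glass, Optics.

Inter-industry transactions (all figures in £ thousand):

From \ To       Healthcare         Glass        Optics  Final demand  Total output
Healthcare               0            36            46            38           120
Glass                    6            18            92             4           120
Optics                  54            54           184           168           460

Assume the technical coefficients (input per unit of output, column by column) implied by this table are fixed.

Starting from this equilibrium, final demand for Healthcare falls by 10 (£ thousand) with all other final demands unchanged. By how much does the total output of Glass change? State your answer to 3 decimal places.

Δx_G = -3.493

Technical coefficients a_ij = z_ij / X_j:
  a_HH = 0/120 = 0.00, a_GH = 6/120 = 0.05, a_OH = 54/120 = 0.45
  a_HG = 36/120 = 0.30, a_GG = 18/120 = 0.15, a_OG = 54/120 = 0.45
  a_HO = 46/460 = 0.10, a_GO = 92/460 = 0.20, a_OO = 184/460 = 0.40
I − A =
  [   1.00    -0.30    -0.10]
  [  -0.05     0.85    -0.20]
  [  -0.45    -0.45     0.60]
Cofactors of I−A, C_ij = (−1)^(i+j)·(minor ij) (rows/columns in the sector order above):
  C_11 = (0.85)(0.60) − (-0.20)(-0.45) = 0.4200
  C_12 = −[(-0.05)(0.60) − (-0.20)(-0.45)] = 0.1200
  C_13 = (-0.05)(-0.45) − (0.85)(-0.45) = 0.4050
  C_21 = −[(-0.30)(0.60) − (-0.10)(-0.45)] = 0.2250
  C_22 = (1.00)(0.60) − (-0.10)(-0.45) = 0.5550
  C_23 = −[(1.00)(-0.45) − (-0.30)(-0.45)] = 0.5850
  C_31 = (-0.30)(-0.20) − (-0.10)(0.85) = 0.1450
  C_32 = −[(1.00)(-0.20) − (-0.10)(-0.05)] = 0.2050
  C_33 = (1.00)(0.85) − (-0.30)(-0.05) = 0.8350
det(I−A) = Σ_j (I−A)_1j·C_1j = (1.00)(0.4200) + (-0.30)(0.1200) + (-0.10)(0.4050) = 0.3435
adj(I−A) = Cᵀ =
  [ 0.4200   0.2250   0.1450]
  [ 0.1200   0.5550   0.2050]
  [ 0.4050   0.5850   0.8350]
(I − A)⁻¹ = adj(I−A) / det(I−A) ≈
  [   1.2227     0.6550     0.4221]
  [   0.3493     1.6157     0.5968]
  [   1.1790     1.7031     2.4309]
Δx = (I − A)⁻¹ Δd with Δd having -10 in the Healthcare component and 0 elsewhere.
So Δx_G = L_GH · (-10), where L_GH = adj(I−A)_GH / det(I−A) = 0.1200 / 0.3435.
Δx_G = 0.1200 × (-10) / 0.3435 = -1.20 / 0.3435 ≈ -3.493.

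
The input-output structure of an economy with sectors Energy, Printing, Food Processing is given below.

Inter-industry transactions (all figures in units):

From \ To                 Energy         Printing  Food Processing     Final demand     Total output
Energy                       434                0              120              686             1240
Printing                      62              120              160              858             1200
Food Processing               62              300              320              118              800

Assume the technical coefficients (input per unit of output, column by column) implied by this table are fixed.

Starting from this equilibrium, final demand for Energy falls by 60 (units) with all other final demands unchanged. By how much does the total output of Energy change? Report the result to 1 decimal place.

Δx_1 = -94.9

Technical coefficients a_ij = z_ij / X_j:
  a_11 = 434/1240 = 0.35, a_21 = 62/1240 = 0.05, a_31 = 62/1240 = 0.05
  a_12 = 0/1200 = 0.00, a_22 = 120/1200 = 0.10, a_32 = 300/1200 = 0.25
  a_13 = 120/800 = 0.15, a_23 = 160/800 = 0.20, a_33 = 320/800 = 0.40
I − A =
  [   0.65     0.00    -0.15]
  [  -0.05     0.90    -0.20]
  [  -0.05    -0.25     0.60]
Cofactors of I−A, C_ij = (−1)^(i+j)·(minor ij) (rows/columns in the sector order above):
  C_11 = (0.90)(0.60) − (-0.20)(-0.25) = 0.4900
  C_12 = −[(-0.05)(0.60) − (-0.20)(-0.05)] = 0.0400
  C_13 = (-0.05)(-0.25) − (0.90)(-0.05) = 0.0575
  C_21 = −[(0.00)(0.60) − (-0.15)(-0.25)] = 0.0375
  C_22 = (0.65)(0.60) − (-0.15)(-0.05) = 0.3825
  C_23 = −[(0.65)(-0.25) − (0.00)(-0.05)] = 0.1625
  C_31 = (0.00)(-0.20) − (-0.15)(0.90) = 0.1350
  C_32 = −[(0.65)(-0.20) − (-0.15)(-0.05)] = 0.1375
  C_33 = (0.65)(0.90) − (0.00)(-0.05) = 0.5850
det(I−A) = Σ_j (I−A)_1j·C_1j = (0.65)(0.4900) + (0.00)(0.0400) + (-0.15)(0.0575) = 0.309875
adj(I−A) = Cᵀ =
  [ 0.4900   0.0375   0.1350]
  [ 0.0400   0.3825   0.1375]
  [ 0.0575   0.1625   0.5850]
(I − A)⁻¹ = adj(I−A) / det(I−A) ≈
  [   1.5813     0.1210     0.4357]
  [   0.1291     1.2344     0.4437]
  [   0.1856     0.5244     1.8879]
Δx = (I − A)⁻¹ Δd with Δd having -60 in the Energy component and 0 elsewhere.
So Δx_1 = L_11 · (-60), where L_11 = adj(I−A)_11 / det(I−A) = 0.4900 / 0.309875.
Δx_1 = 0.4900 × (-60) / 0.309875 = -29.40 / 0.309875 ≈ -94.9.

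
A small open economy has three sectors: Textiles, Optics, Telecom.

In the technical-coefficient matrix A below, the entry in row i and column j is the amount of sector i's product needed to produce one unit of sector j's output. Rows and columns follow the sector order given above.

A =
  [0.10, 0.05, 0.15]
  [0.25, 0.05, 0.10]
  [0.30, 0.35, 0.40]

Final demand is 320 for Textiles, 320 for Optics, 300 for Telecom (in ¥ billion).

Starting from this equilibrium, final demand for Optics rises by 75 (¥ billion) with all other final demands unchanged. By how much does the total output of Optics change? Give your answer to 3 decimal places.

Δx_2 = 89.109

I − A =
  [   0.90    -0.05    -0.15]
  [  -0.25     0.95    -0.10]
  [  -0.30    -0.35     0.60]
Cofactors of I−A, C_ij = (−1)^(i+j)·(minor ij) (rows/columns in the sector order above):
  C_11 = (0.95)(0.60) − (-0.10)(-0.35) = 0.5350
  C_12 = −[(-0.25)(0.60) − (-0.10)(-0.30)] = 0.1800
  C_13 = (-0.25)(-0.35) − (0.95)(-0.30) = 0.3725
  C_21 = −[(-0.05)(0.60) − (-0.15)(-0.35)] = 0.0825
  C_22 = (0.90)(0.60) − (-0.15)(-0.30) = 0.4950
  C_23 = −[(0.90)(-0.35) − (-0.05)(-0.30)] = 0.3300
  C_31 = (-0.05)(-0.10) − (-0.15)(0.95) = 0.1475
  C_32 = −[(0.90)(-0.10) − (-0.15)(-0.25)] = 0.1275
  C_33 = (0.90)(0.95) − (-0.05)(-0.25) = 0.8425
det(I−A) = Σ_j (I−A)_1j·C_1j = (0.90)(0.5350) + (-0.05)(0.1800) + (-0.15)(0.3725) = 0.416625
adj(I−A) = Cᵀ =
  [ 0.5350   0.0825   0.1475]
  [ 0.1800   0.4950   0.1275]
  [ 0.3725   0.3300   0.8425]
(I − A)⁻¹ = adj(I−A) / det(I−A) ≈
  [   1.2841     0.1980     0.3540]
  [   0.4320     1.1881     0.3060]
  [   0.8941     0.7921     2.0222]
Δx = (I − A)⁻¹ Δd with Δd having +75 in the Optics component and 0 elsewhere.
So Δx_2 = L_22 · (+75), where L_22 = adj(I−A)_22 / det(I−A) = 0.4950 / 0.416625.
Δx_2 = 0.4950 × (+75) / 0.416625 = 37.125 / 0.416625 ≈ 89.109.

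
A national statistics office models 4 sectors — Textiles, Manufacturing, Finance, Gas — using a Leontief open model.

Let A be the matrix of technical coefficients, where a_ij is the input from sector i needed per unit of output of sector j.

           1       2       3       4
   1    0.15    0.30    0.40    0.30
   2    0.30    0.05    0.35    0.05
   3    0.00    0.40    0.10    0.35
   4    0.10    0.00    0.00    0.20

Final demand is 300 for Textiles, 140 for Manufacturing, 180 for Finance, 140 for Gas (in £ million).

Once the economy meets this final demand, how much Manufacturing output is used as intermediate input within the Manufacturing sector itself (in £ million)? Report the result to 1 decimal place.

z_22 = 35.8

I − A =
  [   0.85    -0.30    -0.40    -0.30]
  [  -0.30     0.95    -0.35    -0.05]
  [   0.00    -0.40     0.90    -0.35]
  [  -0.10     0.00     0.00     0.80]
Compute the cofactors C_ij = (−1)^(i+j)·(3×3 minor ij) of I−A; the adjugate is their transpose:
adj(I−A) = Cᵀ =
  [ 0.572000   0.344000   0.388000   0.405750]
  [ 0.232750   0.571000   0.325500   0.265375]
  [ 0.131250   0.270500   0.544000   0.304125]
  [ 0.071500   0.043000   0.048500   0.478750]
det(I−A) = Σ_j (I−A)_1j·C_1j = (0.85)(0.572000) + (-0.30)(0.232750) + (-0.40)(0.131250) + (-0.30)(0.071500) = 0.342425
(I − A)⁻¹ = adj(I−A) / det(I−A) ≈
  [   1.6704     1.0046     1.1331     1.1849]
  [   0.6797     1.6675     0.9506     0.7750]
  [   0.3833     0.7900     1.5887     0.8882]
  [   0.2088     0.1256     0.1416     1.3981]
First solve x = (I − A)⁻¹ d = adj(I−A)·d / det(I−A); in particular x_2 = (0.232750·300 + 0.571000·140 + 0.325500·180 + 0.265375·140) / 0.342425 = 245.5075 / 0.342425 ≈ 716.967.
Intermediate flow from 2 to 2: z_22 = a_22 · x_2 = 0.05 × 245.5075 / 0.342425 = 12.275375 / 0.342425 ≈ 35.8.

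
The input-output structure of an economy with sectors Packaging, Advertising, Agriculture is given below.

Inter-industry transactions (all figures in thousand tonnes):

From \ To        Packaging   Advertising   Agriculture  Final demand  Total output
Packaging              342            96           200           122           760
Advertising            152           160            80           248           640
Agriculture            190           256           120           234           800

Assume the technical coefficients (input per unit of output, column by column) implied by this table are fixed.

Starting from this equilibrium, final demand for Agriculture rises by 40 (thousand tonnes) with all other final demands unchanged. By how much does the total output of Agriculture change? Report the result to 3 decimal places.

Technical coefficients a_ij = z_ij / X_j:
  a_11 = 342/760 = 0.45, a_21 = 152/760 = 0.20, a_31 = 190/760 = 0.25
  a_12 = 96/640 = 0.15, a_22 = 160/640 = 0.25, a_32 = 256/640 = 0.40
  a_13 = 200/800 = 0.25, a_23 = 80/800 = 0.10, a_33 = 120/800 = 0.15
I − A =
  [   0.55    -0.15    -0.25]
  [  -0.20     0.75    -0.10]
  [  -0.25    -0.40     0.85]
Cofactors of I−A, C_ij = (−1)^(i+j)·(minor ij) (rows/columns in the sector order above):
  C_11 = (0.75)(0.85) − (-0.10)(-0.40) = 0.5975
  C_12 = −[(-0.20)(0.85) − (-0.10)(-0.25)] = 0.1950
  C_13 = (-0.20)(-0.40) − (0.75)(-0.25) = 0.2675
  C_21 = −[(-0.15)(0.85) − (-0.25)(-0.40)] = 0.2275
  C_22 = (0.55)(0.85) − (-0.25)(-0.25) = 0.4050
  C_23 = −[(0.55)(-0.40) − (-0.15)(-0.25)] = 0.2575
  C_31 = (-0.15)(-0.10) − (-0.25)(0.75) = 0.2025
  C_32 = −[(0.55)(-0.10) − (-0.25)(-0.20)] = 0.1050
  C_33 = (0.55)(0.75) − (-0.15)(-0.20) = 0.3825
det(I−A) = Σ_j (I−A)_1j·C_1j = (0.55)(0.5975) + (-0.15)(0.1950) + (-0.25)(0.2675) = 0.2325
adj(I−A) = Cᵀ =
  [ 0.5975   0.2275   0.2025]
  [ 0.1950   0.4050   0.1050]
  [ 0.2675   0.2575   0.3825]
(I − A)⁻¹ = adj(I−A) / det(I−A) ≈
  [   2.5699     0.9785     0.8710]
  [   0.8387     1.7419     0.4516]
  [   1.1505     1.1075     1.6452]
Δx = (I − A)⁻¹ Δd with Δd having +40 in the Agriculture component and 0 elsewhere.
So Δx_3 = L_33 · (+40), where L_33 = adj(I−A)_33 / det(I−A) = 0.3825 / 0.2325.
Δx_3 = 0.3825 × (+40) / 0.2325 = 15.30 / 0.2325 ≈ 65.806.

Δx_3 = 65.806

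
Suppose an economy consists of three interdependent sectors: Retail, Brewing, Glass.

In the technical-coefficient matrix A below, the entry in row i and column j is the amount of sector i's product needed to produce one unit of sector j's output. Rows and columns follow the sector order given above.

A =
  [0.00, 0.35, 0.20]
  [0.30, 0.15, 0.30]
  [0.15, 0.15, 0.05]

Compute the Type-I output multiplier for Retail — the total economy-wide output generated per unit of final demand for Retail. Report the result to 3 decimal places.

m_R = 2.065

I − A =
  [   1.00    -0.35    -0.20]
  [  -0.30     0.85    -0.30]
  [  -0.15    -0.15     0.95]
Cofactors of I−A, C_ij = (−1)^(i+j)·(minor ij) (rows/columns in the sector order above):
  C_11 = (0.85)(0.95) − (-0.30)(-0.15) = 0.7625
  C_12 = −[(-0.30)(0.95) − (-0.30)(-0.15)] = 0.3300
  C_13 = (-0.30)(-0.15) − (0.85)(-0.15) = 0.1725
  C_21 = −[(-0.35)(0.95) − (-0.20)(-0.15)] = 0.3625
  C_22 = (1.00)(0.95) − (-0.20)(-0.15) = 0.9200
  C_23 = −[(1.00)(-0.15) − (-0.35)(-0.15)] = 0.2025
  C_31 = (-0.35)(-0.30) − (-0.20)(0.85) = 0.2750
  C_32 = −[(1.00)(-0.30) − (-0.20)(-0.30)] = 0.3600
  C_33 = (1.00)(0.85) − (-0.35)(-0.30) = 0.7450
det(I−A) = Σ_j (I−A)_1j·C_1j = (1.00)(0.7625) + (-0.35)(0.3300) + (-0.20)(0.1725) = 0.6125
adj(I−A) = Cᵀ =
  [ 0.7625   0.3625   0.2750]
  [ 0.3300   0.9200   0.3600]
  [ 0.1725   0.2025   0.7450]
(I − A)⁻¹ = adj(I−A) / det(I−A) ≈
  [   1.2449     0.5918     0.4490]
  [   0.5388     1.5020     0.5878]
  [   0.2816     0.3306     1.2163]
The output multiplier for sector j is the column-j sum of the Leontief inverse (I − A)⁻¹ = adj(I−A) / det(I−A).
Column R of adj(I−A): (0.7625, 0.3300, 0.1725); det(I−A) = 0.6125.
m_R = (0.7625 + 0.3300 + 0.1725) / 0.6125 = 1.265 / 0.6125 ≈ 2.065.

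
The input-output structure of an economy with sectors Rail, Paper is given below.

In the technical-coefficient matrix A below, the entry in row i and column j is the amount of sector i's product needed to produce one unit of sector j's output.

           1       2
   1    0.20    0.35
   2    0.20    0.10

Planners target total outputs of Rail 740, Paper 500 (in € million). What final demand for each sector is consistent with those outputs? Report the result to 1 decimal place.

I − A =
  [   0.80    -0.35]
  [  -0.20     0.90]
d = (I − A) x:
  d_1 = (+0.80)·740 + (-0.35)·500 = 417.0
  d_2 = (-0.20)·740 + (+0.90)·500 = 302.0

d_1 = 417.0, d_2 = 302.0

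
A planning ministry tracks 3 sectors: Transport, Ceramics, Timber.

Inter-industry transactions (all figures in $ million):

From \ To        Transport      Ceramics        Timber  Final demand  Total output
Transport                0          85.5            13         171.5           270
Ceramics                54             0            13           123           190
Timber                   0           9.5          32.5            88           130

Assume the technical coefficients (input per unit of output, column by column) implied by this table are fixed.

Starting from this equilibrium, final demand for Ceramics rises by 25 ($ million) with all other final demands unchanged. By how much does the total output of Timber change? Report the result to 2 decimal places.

Technical coefficients a_ij = z_ij / X_j:
  a_11 = 0/270 = 0.00, a_21 = 54/270 = 0.20, a_31 = 0/270 = 0.00
  a_12 = 85.5/190 = 0.45, a_22 = 0/190 = 0.00, a_32 = 9.5/190 = 0.05
  a_13 = 13/130 = 0.10, a_23 = 13/130 = 0.10, a_33 = 32.5/130 = 0.25
I − A =
  [   1.00    -0.45    -0.10]
  [  -0.20     1.00    -0.10]
  [   0.00    -0.05     0.75]
Cofactors of I−A, C_ij = (−1)^(i+j)·(minor ij) (rows/columns in the sector order above):
  C_11 = (1.00)(0.75) − (-0.10)(-0.05) = 0.7450
  C_12 = −[(-0.20)(0.75) − (-0.10)(0.00)] = 0.1500
  C_13 = (-0.20)(-0.05) − (1.00)(0.00) = 0.0100
  C_21 = −[(-0.45)(0.75) − (-0.10)(-0.05)] = 0.3425
  C_22 = (1.00)(0.75) − (-0.10)(0.00) = 0.7500
  C_23 = −[(1.00)(-0.05) − (-0.45)(0.00)] = 0.0500
  C_31 = (-0.45)(-0.10) − (-0.10)(1.00) = 0.1450
  C_32 = −[(1.00)(-0.10) − (-0.10)(-0.20)] = 0.1200
  C_33 = (1.00)(1.00) − (-0.45)(-0.20) = 0.9100
det(I−A) = Σ_j (I−A)_1j·C_1j = (1.00)(0.7450) + (-0.45)(0.1500) + (-0.10)(0.0100) = 0.6765
adj(I−A) = Cᵀ =
  [ 0.7450   0.3425   0.1450]
  [ 0.1500   0.7500   0.1200]
  [ 0.0100   0.0500   0.9100]
(I − A)⁻¹ = adj(I−A) / det(I−A) ≈
  [   1.1013     0.5063     0.2143]
  [   0.2217     1.1086     0.1774]
  [   0.0148     0.0739     1.3452]
Δx = (I − A)⁻¹ Δd with Δd having +25 in the Ceramics component and 0 elsewhere.
So Δx_3 = L_32 · (+25), where L_32 = adj(I−A)_32 / det(I−A) = 0.0500 / 0.6765.
Δx_3 = 0.0500 × (+25) / 0.6765 = 1.25 / 0.6765 ≈ 1.85.

Δx_3 = 1.85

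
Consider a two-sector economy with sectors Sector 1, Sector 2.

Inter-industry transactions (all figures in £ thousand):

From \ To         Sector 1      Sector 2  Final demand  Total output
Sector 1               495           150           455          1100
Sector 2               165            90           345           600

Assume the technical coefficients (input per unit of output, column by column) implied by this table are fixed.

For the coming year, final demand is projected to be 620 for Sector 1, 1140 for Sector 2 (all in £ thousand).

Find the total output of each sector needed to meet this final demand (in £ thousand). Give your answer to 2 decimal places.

x_1 = 1888.37, x_2 = 1674.42

Technical coefficients a_ij = z_ij / X_j:
  a_11 = 495/1100 = 0.45, a_21 = 165/1100 = 0.15
  a_12 = 150/600 = 0.25, a_22 = 90/600 = 0.15
I − A =
  [   0.55    -0.25]
  [  -0.15     0.85]
det(I−A) = (0.55)(0.85) − (-0.25)(-0.15) = 0.4300
adj(I−A) = [[0.85, 0.25], [0.15, 0.55]]
(I − A)⁻¹ = adj(I−A) / det(I−A) ≈
  [   1.9767     0.5814]
  [   0.3488     1.2791]
x = (I − A)⁻¹ d = adj(I−A)·d / det(I−A), with det(I−A) = 0.4300:
  x_1 = (0.85·620 + 0.25·1140) / 0.4300 = 812.00 / 0.4300 ≈ 1888.37
  x_2 = (0.15·620 + 0.55·1140) / 0.4300 = 720.00 / 0.4300 ≈ 1674.42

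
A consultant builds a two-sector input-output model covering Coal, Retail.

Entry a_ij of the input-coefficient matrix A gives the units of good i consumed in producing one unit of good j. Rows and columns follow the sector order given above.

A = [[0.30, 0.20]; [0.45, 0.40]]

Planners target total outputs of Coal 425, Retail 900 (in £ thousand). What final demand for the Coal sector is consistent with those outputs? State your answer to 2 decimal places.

I − A =
  [   0.70    -0.20]
  [  -0.45     0.60]
d = (I − A) x:
  d_C = (+0.70)·425 + (-0.20)·900 = 117.50
  d_R = (-0.45)·425 + (+0.60)·900 = 348.75

d_C = 117.50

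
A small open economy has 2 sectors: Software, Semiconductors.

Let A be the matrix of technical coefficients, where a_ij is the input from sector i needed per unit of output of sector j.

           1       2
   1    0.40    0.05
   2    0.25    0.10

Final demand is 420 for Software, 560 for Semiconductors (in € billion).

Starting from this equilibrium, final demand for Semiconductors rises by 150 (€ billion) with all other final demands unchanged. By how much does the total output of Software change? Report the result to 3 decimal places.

Δx_1 = 14.218

I − A =
  [   0.60    -0.05]
  [  -0.25     0.90]
det(I−A) = (0.60)(0.90) − (-0.05)(-0.25) = 0.5275
adj(I−A) = [[0.90, 0.05], [0.25, 0.60]]
(I − A)⁻¹ = adj(I−A) / det(I−A) ≈
  [   1.7062     0.0948]
  [   0.4739     1.1374]
Δx = (I − A)⁻¹ Δd with Δd having +150 in the Semiconductors component and 0 elsewhere.
So Δx_1 = L_12 · (+150), where L_12 = adj(I−A)_12 / det(I−A) = 0.05 / 0.5275.
Δx_1 = 0.05 × (+150) / 0.5275 = 7.50 / 0.5275 ≈ 14.218.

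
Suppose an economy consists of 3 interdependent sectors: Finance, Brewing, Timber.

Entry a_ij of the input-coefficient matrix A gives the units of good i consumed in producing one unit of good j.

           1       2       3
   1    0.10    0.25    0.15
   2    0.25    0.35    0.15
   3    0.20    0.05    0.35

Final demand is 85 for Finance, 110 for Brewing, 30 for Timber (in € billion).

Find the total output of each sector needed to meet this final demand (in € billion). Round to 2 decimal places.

I − A =
  [   0.90    -0.25    -0.15]
  [  -0.25     0.65    -0.15]
  [  -0.20    -0.05     0.65]
Cofactors of I−A, C_ij = (−1)^(i+j)·(minor ij) (rows/columns in the sector order above):
  C_11 = (0.65)(0.65) − (-0.15)(-0.05) = 0.4150
  C_12 = −[(-0.25)(0.65) − (-0.15)(-0.20)] = 0.1925
  C_13 = (-0.25)(-0.05) − (0.65)(-0.20) = 0.1425
  C_21 = −[(-0.25)(0.65) − (-0.15)(-0.05)] = 0.1700
  C_22 = (0.90)(0.65) − (-0.15)(-0.20) = 0.5550
  C_23 = −[(0.90)(-0.05) − (-0.25)(-0.20)] = 0.0950
  C_31 = (-0.25)(-0.15) − (-0.15)(0.65) = 0.1350
  C_32 = −[(0.90)(-0.15) − (-0.15)(-0.25)] = 0.1725
  C_33 = (0.90)(0.65) − (-0.25)(-0.25) = 0.5225
det(I−A) = Σ_j (I−A)_1j·C_1j = (0.90)(0.4150) + (-0.25)(0.1925) + (-0.15)(0.1425) = 0.3040
adj(I−A) = Cᵀ =
  [ 0.4150   0.1700   0.1350]
  [ 0.1925   0.5550   0.1725]
  [ 0.1425   0.0950   0.5225]
(I − A)⁻¹ = adj(I−A) / det(I−A) ≈
  [   1.3651     0.5592     0.4441]
  [   0.6332     1.8257     0.5674]
  [   0.4688     0.3125     1.7188]
x = (I − A)⁻¹ d = adj(I−A)·d / det(I−A), with det(I−A) = 0.3040:
  x_1 = (0.4150·85 + 0.1700·110 + 0.1350·30) / 0.3040 = 58.025 / 0.3040 ≈ 190.87
  x_2 = (0.1925·85 + 0.5550·110 + 0.1725·30) / 0.3040 = 82.5875 / 0.3040 ≈ 271.67
  x_3 = (0.1425·85 + 0.0950·110 + 0.5225·30) / 0.3040 = 38.2375 / 0.3040 ≈ 125.78

x_1 = 190.87, x_2 = 271.67, x_3 = 125.78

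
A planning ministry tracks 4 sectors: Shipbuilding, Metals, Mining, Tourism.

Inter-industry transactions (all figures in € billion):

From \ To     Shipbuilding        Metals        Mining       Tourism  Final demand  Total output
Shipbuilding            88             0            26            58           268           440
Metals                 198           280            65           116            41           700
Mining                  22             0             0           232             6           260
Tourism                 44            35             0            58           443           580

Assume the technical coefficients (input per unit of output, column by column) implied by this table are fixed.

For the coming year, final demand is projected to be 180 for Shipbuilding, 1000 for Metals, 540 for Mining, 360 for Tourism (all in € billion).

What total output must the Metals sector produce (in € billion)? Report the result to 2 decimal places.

Technical coefficients a_ij = z_ij / X_j:
  a_11 = 88/440 = 0.20, a_21 = 198/440 = 0.45, a_31 = 22/440 = 0.05, a_41 = 44/440 = 0.10
  a_12 = 0/700 = 0.00, a_22 = 280/700 = 0.40, a_32 = 0/700 = 0.00, a_42 = 35/700 = 0.05
  a_13 = 26/260 = 0.10, a_23 = 65/260 = 0.25, a_33 = 0/260 = 0.00, a_43 = 0/260 = 0.00
  a_14 = 58/580 = 0.10, a_24 = 116/580 = 0.20, a_34 = 232/580 = 0.40, a_44 = 58/580 = 0.10
I − A =
  [   0.80     0.00    -0.10    -0.10]
  [  -0.45     0.60    -0.25    -0.20]
  [  -0.05     0.00     1.00    -0.40]
  [  -0.10    -0.05     0.00     0.90]
Compute the cofactors C_ij = (−1)^(i+j)·(3×3 minor ij) of I−A; the adjugate is their transpose:
adj(I−A) = Cᵀ =
  [ 0.525000   0.007000   0.054250   0.084000]
  [ 0.446250   0.701500   0.220000   0.303250]
  [ 0.059500   0.016250   0.415750   0.195000]
  [ 0.083125   0.039750   0.018250   0.477000]
det(I−A) = Σ_j (I−A)_1j·C_1j = (0.80)(0.525000) + (0.00)(0.446250) + (-0.10)(0.059500) + (-0.10)(0.083125) = 0.4057375
(I − A)⁻¹ = adj(I−A) / det(I−A) ≈
  [   1.2939     0.0173     0.1337     0.2070]
  [   1.0998     1.7290     0.5422     0.7474]
  [   0.1466     0.0401     1.0247     0.4806]
  [   0.2049     0.0980     0.0450     1.1756]
x = (I − A)⁻¹ d = adj(I−A)·d / det(I−A), with det(I−A) = 0.4057375:
  x_1 = (0.525000·180 + 0.007000·1000 + 0.054250·540 + 0.084000·360) / 0.4057375 = 161.035 / 0.4057375 ≈ 396.89
  x_2 = (0.446250·180 + 0.701500·1000 + 0.220000·540 + 0.303250·360) / 0.4057375 = 1009.795 / 0.4057375 ≈ 2488.79
  x_3 = (0.059500·180 + 0.016250·1000 + 0.415750·540 + 0.195000·360) / 0.4057375 = 321.665 / 0.4057375 ≈ 792.79
  x_4 = (0.083125·180 + 0.039750·1000 + 0.018250·540 + 0.477000·360) / 0.4057375 = 236.2875 / 0.4057375 ≈ 582.37

x_2 = 2488.79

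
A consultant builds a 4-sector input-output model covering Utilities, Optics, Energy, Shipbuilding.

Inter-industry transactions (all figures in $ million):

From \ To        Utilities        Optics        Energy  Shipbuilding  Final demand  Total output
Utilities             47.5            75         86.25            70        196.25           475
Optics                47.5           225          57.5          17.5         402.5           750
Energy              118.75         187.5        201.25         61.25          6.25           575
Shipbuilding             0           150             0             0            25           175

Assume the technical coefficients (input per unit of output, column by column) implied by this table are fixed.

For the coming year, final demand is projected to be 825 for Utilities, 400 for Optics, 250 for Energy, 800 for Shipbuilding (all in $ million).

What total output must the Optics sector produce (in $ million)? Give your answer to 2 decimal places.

x_O = 1306.98

Technical coefficients a_ij = z_ij / X_j:
  a_UU = 47.5/475 = 0.10, a_OU = 47.5/475 = 0.10, a_EU = 118.75/475 = 0.25, a_SU = 0/475 = 0.00
  a_UO = 75/750 = 0.10, a_OO = 225/750 = 0.30, a_EO = 187.5/750 = 0.25, a_SO = 150/750 = 0.20
  a_UE = 86.25/575 = 0.15, a_OE = 57.5/575 = 0.10, a_EE = 201.25/575 = 0.35, a_SE = 0/575 = 0.00
  a_US = 70/175 = 0.40, a_OS = 17.5/175 = 0.10, a_ES = 61.25/175 = 0.35, a_SS = 0/175 = 0.00
I − A =
  [   0.90    -0.10    -0.15    -0.40]
  [  -0.10     0.70    -0.10    -0.10]
  [  -0.25    -0.25     0.65    -0.35]
  [   0.00    -0.20     0.00     1.00]
Compute the cofactors C_ij = (−1)^(i+j)·(3×3 minor ij) of I−A; the adjugate is their transpose:
adj(I−A) = Cᵀ =
  [ 0.4100   0.1650   0.1200   0.2225]
  [ 0.0900   0.5475   0.1050   0.1275]
  [ 0.2020   0.3330   0.5940   0.3220]
  [ 0.0180   0.1095   0.0210   0.3480]
det(I−A) = Σ_j (I−A)_1j·C_1j = (0.90)(0.4100) + (-0.10)(0.0900) + (-0.15)(0.2020) + (-0.40)(0.0180) = 0.3225
(I − A)⁻¹ = adj(I−A) / det(I−A) ≈
  [   1.2713     0.5116     0.3721     0.6899]
  [   0.2791     1.6977     0.3256     0.3953]
  [   0.6264     1.0326     1.8419     0.9984]
  [   0.0558     0.3395     0.0651     1.0791]
x = (I − A)⁻¹ d = adj(I−A)·d / det(I−A), with det(I−A) = 0.3225:
  x_U = (0.4100·825 + 0.1650·400 + 0.1200·250 + 0.2225·800) / 0.3225 = 612.25 / 0.3225 ≈ 1898.45
  x_O = (0.0900·825 + 0.5475·400 + 0.1050·250 + 0.1275·800) / 0.3225 = 421.50 / 0.3225 ≈ 1306.98
  x_E = (0.2020·825 + 0.3330·400 + 0.5940·250 + 0.3220·800) / 0.3225 = 705.95 / 0.3225 ≈ 2188.99
  x_S = (0.0180·825 + 0.1095·400 + 0.0210·250 + 0.3480·800) / 0.3225 = 342.30 / 0.3225 ≈ 1061.40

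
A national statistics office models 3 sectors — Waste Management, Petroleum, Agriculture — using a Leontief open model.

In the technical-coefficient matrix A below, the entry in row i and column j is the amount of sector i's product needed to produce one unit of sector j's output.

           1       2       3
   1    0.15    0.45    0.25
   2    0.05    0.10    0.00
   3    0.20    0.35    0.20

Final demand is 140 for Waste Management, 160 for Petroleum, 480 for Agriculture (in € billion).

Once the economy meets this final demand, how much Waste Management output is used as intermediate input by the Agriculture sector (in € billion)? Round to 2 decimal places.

I − A =
  [   0.85    -0.45    -0.25]
  [  -0.05     0.90     0.00]
  [  -0.20    -0.35     0.80]
Cofactors of I−A, C_ij = (−1)^(i+j)·(minor ij) (rows/columns in the sector order above):
  C_11 = (0.90)(0.80) − (0.00)(-0.35) = 0.7200
  C_12 = −[(-0.05)(0.80) − (0.00)(-0.20)] = 0.0400
  C_13 = (-0.05)(-0.35) − (0.90)(-0.20) = 0.1975
  C_21 = −[(-0.45)(0.80) − (-0.25)(-0.35)] = 0.4475
  C_22 = (0.85)(0.80) − (-0.25)(-0.20) = 0.6300
  C_23 = −[(0.85)(-0.35) − (-0.45)(-0.20)] = 0.3875
  C_31 = (-0.45)(0.00) − (-0.25)(0.90) = 0.2250
  C_32 = −[(0.85)(0.00) − (-0.25)(-0.05)] = 0.0125
  C_33 = (0.85)(0.90) − (-0.45)(-0.05) = 0.7425
det(I−A) = Σ_j (I−A)_1j·C_1j = (0.85)(0.7200) + (-0.45)(0.0400) + (-0.25)(0.1975) = 0.544625
adj(I−A) = Cᵀ =
  [ 0.7200   0.4475   0.2250]
  [ 0.0400   0.6300   0.0125]
  [ 0.1975   0.3875   0.7425]
(I − A)⁻¹ = adj(I−A) / det(I−A) ≈
  [   1.3220     0.8217     0.4131]
  [   0.0734     1.1568     0.0230]
  [   0.3626     0.7115     1.3633]
First solve x = (I − A)⁻¹ d = adj(I−A)·d / det(I−A); in particular x_3 = (0.1975·140 + 0.3875·160 + 0.7425·480) / 0.544625 = 446.05 / 0.544625 ≈ 819.0039.
Intermediate flow from 1 to 3: z_13 = a_13 · x_3 = 0.25 × 446.05 / 0.544625 = 111.5125 / 0.544625 ≈ 204.75.

z_13 = 204.75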